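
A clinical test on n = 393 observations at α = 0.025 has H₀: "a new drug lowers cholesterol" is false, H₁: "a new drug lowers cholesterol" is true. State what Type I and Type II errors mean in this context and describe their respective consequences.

Type I (false positive): concluding that a new drug lowers cholesterol when it is not — approving an ineffective drug — patients take a useless medication and may skip effective alternatives. Type II (false negative): failing to conclude that a new drug lowers cholesterol when it is — shelving an effective drug — patients miss out on a treatment that would have helped. Which is costlier depends on domain priorities and is a judgement call rather than a statistical fact.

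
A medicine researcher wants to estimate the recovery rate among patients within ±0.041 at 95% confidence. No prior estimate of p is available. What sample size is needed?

Conservative approach: use p = 0.5 (maximizes p(1-p) = 0.25). n = z²(0.25)/E² = 1.96²×0.25/0.041² = 571.3 → n = 572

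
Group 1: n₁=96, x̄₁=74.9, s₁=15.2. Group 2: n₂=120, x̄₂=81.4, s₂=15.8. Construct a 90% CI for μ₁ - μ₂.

Difference = -6.5. SE = √(15.2²/96 + 15.8²/120) = 2.118. CI = (-9.98, -3.02)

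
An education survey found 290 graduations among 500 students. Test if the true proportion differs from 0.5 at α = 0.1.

p̂ = 0.58, p₀ = 0.5. z = (p̂ - p₀)/√(p₀(1-p₀)/n) = 3.578. Critical: ±1.645. Reject H₀.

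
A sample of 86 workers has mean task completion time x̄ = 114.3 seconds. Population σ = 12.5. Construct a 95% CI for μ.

CI = x̄ ± z*(σ/√n) = 114.3 ± 1.96(12.5/√86) = 114.3 ± 2.64 = (111.66, 116.94)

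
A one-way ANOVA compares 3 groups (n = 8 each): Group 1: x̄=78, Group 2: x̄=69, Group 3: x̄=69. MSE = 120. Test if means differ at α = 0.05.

Grand mean = 72.0. SS_between = 432.0, MS_between = 216.0. F = 1.8, F_crit ≈ 3.467. Fail to reject H₀.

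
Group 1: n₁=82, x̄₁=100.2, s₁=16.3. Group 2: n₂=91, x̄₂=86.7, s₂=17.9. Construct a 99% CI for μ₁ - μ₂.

Difference = 13.5. SE = √(16.3²/82 + 17.9²/91) = 2.6. CI = (6.8, 20.2)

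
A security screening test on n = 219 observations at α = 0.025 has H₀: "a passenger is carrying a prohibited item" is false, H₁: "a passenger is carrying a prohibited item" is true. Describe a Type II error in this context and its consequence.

Type II error: failing to reject H₀ when it is false — concluding that a passenger is carrying a prohibited item is not supported when in fact it is. Consequence: letting a prohibited item through — security breach.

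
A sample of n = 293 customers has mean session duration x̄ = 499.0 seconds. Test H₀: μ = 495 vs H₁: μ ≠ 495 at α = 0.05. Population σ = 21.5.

z = (x̄ - μ₀)/(σ/√n) = (499.0 - 495)/(21.5/√293) = 3.185. Critical value: ±1.96. Since |3.185| > 1.96, Reject H₀.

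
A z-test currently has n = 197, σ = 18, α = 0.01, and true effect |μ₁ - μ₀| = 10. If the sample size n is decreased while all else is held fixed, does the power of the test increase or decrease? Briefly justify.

Power decreases: a smaller n inflates the standard error σ/√n, pulling the sampling distribution under H₁ back toward the critical value.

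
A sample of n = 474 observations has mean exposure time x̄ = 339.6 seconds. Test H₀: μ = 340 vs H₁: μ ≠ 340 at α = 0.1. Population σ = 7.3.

z = (x̄ - μ₀)/(σ/√n) = (339.6 - 340)/(7.3/√474) = -1.193. Critical value: ±1.645. Since |-1.193| ≤ 1.645, Fail to reject H₀.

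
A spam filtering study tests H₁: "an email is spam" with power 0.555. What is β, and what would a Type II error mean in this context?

β = 1 - power = 1 - 0.555 = 0.445. A Type II error is failing to reject H₀ when H₀ is false (false negative) — here, failing to conclude that an email is spam when in fact it is true. Consequence: a spam email lands in the inbox.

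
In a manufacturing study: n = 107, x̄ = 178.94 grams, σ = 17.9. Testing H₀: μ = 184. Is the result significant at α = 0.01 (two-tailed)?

z = (178.94 - 184)/(17.9/√107) = -2.924. Since |z| > 2.576, significant at α = 0.01.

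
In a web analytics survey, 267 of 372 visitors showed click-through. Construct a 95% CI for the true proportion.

p̂ = 0.718. CI = p̂ ± z*√(p̂(1-p̂)/n) = (0.672, 0.763)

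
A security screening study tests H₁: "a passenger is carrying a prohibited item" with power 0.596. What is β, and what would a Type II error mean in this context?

β = 1 - power = 1 - 0.596 = 0.404. A Type II error is failing to reject H₀ when H₀ is false (false negative) — here, failing to conclude that a passenger is carrying a prohibited item when in fact it is true. Consequence: letting a prohibited item through — security breach.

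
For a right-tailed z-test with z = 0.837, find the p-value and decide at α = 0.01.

p = P(Z > 0.837) = 1 - Φ(0.837) ≈ 0.2013. Since p ≥ 0.01, fail to reject H₀ (not significant) at α = 0.01.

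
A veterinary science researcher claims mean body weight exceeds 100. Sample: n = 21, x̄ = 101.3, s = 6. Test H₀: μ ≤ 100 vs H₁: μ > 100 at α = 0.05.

t = (101.3 - 100)/(6/√21) = 0.993, df = 20. Critical t = 1.725. Fail to reject H₀.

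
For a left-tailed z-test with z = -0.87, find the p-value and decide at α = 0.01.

p = P(Z < -0.87) = Φ(-0.87) ≈ 0.1922. Since p ≥ 0.01, fail to reject H₀ (not significant) at α = 0.01.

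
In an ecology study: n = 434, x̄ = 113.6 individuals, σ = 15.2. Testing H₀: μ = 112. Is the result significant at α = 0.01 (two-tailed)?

z = (113.6 - 112)/(15.2/√434) = 2.193. Since |z| ≤ 2.576, not significant at α = 0.01.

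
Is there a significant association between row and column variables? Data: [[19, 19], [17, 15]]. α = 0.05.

χ² = 0.068. df = 1, critical = 3.841. Fail to reject H₀. No evidence of dependence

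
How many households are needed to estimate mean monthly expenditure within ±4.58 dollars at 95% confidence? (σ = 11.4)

n = (z*σ/E)² = (1.96×11.4/4.58)² = 23.8 → n = 24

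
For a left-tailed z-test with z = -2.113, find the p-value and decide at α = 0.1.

p = P(Z < -2.113) = Φ(-2.113) ≈ 0.0173. Since p < 0.1, reject H₀ (significant) at α = 0.1.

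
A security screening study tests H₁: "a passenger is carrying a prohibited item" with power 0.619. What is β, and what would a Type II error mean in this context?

β = 1 - power = 1 - 0.619 = 0.381. A Type II error is failing to reject H₀ when H₀ is false (false negative) — here, failing to conclude that a passenger is carrying a prohibited item when in fact it is true. Consequence: letting a prohibited item through — security breach.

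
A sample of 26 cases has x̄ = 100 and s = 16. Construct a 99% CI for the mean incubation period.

CI = x̄ ± t*(s/√n) = 100 ± 2.787(16/√26) = (91.25, 108.75)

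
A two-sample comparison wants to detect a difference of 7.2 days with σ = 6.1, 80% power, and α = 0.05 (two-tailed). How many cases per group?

n per group = 2(z_α/2 + z_β)²σ²/d² = 2×(1.96 + 0.84)²×6.1²/7.2² = 11.3 → n = 12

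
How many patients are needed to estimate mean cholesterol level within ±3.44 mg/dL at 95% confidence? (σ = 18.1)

n = (z*σ/E)² = (1.96×18.1/3.44)² = 106.4 → n = 107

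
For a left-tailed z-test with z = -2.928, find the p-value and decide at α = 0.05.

p = P(Z < -2.928) = Φ(-2.928) ≈ 0.0017. Since p < 0.05, reject H₀ (significant) at α = 0.05.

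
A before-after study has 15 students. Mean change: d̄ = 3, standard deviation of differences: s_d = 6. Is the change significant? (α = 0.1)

t = d̄/(s_d/√n) = 3/(6/√15) = 1.936. df = 14, critical t = ±1.761. Reject H₀.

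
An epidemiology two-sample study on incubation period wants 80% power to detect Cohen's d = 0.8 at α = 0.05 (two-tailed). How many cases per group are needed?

z_{α/2} = 1.96, z_β = Φ⁻¹(0.8) = 0.842. For large effect (d = 0.8): n per group = 2(z_{α/2} + z_β)²/d² = 2(1.96 + 0.842)²/0.8² = 24.5 → 25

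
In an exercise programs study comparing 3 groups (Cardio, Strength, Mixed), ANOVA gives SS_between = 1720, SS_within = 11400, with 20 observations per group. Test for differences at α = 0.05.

df_between = 2, df_within = 57. F = MS_between/MS_within = 860.0/200.0 = 4.3. F_crit ≈ 3.159. Reject H₀. At least one mean differs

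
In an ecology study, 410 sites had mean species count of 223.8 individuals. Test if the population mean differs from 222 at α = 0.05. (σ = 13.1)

z = (x̄ - μ₀)/(σ/√n) = (223.8 - 222)/(13.1/√410) = 2.782. Critical value: ±1.96. Since |2.782| > 1.96, Reject H₀.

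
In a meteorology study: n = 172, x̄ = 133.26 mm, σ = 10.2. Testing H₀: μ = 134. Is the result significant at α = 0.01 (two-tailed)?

z = (133.26 - 134)/(10.2/√172) = -0.951. Since |z| ≤ 2.576, not significant at α = 0.01.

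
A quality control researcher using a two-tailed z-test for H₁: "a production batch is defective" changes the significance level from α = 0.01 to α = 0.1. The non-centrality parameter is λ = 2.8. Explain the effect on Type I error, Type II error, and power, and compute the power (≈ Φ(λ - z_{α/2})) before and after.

Increasing α from 0.01 to 0.1:
• Type I error rate increases (α is the Type I rate by definition).
• Critical value moves from z_{α/2} = 2.576 to 1.645, so power = Φ(λ - z_{α/2}) goes from Φ(2.8 - 2.576) = 0.589 to Φ(2.8 - 1.645) = 0.876.
• Type II error rate β = 1 - power therefore decreases (0.411 → 0.124).
Appropriate when false negatives are costly — here, shipping a defective batch — faulty products reach customers.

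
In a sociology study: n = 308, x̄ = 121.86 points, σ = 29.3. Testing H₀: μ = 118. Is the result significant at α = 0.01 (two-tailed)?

z = (121.86 - 118)/(29.3/√308) = 2.312. Since |z| ≤ 2.576, not significant at α = 0.01.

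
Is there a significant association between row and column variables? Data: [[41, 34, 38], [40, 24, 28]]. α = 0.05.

χ² = 1.112. df = 2, critical = 5.991. Fail to reject H₀. No evidence of dependence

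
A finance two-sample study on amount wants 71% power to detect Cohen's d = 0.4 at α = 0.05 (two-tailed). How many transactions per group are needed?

z_{α/2} = 1.96, z_β = Φ⁻¹(0.71) = 0.553. For small effect (d = 0.4): n per group = 2(z_{α/2} + z_β)²/d² = 2(1.96 + 0.553)²/0.4² = 78.9 → 79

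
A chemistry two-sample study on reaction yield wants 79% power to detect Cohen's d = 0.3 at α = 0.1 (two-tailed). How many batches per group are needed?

z_{α/2} = 1.645, z_β = Φ⁻¹(0.79) = 0.806. For small effect (d = 0.3): n per group = 2(z_{α/2} + z_β)²/d² = 2(1.645 + 0.806)²/0.3² = 133.5 → 134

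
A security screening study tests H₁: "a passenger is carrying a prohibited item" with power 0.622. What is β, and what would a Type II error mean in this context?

β = 1 - power = 1 - 0.622 = 0.378. A Type II error is failing to reject H₀ when H₀ is false (false negative) — here, failing to conclude that a passenger is carrying a prohibited item when in fact it is true. Consequence: letting a prohibited item through — security breach.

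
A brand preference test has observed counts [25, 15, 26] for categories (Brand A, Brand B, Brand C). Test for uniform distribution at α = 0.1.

Expected = 22 each. χ² = Σ(O-E)²/E = 3.364. df = 2, critical value = 4.605. Fail to reject H₀.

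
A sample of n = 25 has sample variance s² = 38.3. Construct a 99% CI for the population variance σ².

df = 24. χ²_{0.005} = 45.559, χ²_{0.995} = 9.886. CI for σ² = ((n-1)s²/χ²_{α/2}, (n-1)s²/χ²_{1-α/2}) = (24·38.3/45.559, 24·38.3/9.886) = (20.18, 92.98)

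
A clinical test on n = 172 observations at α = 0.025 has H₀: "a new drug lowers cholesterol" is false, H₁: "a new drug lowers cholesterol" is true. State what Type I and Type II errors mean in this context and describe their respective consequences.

Type I (false positive): concluding that a new drug lowers cholesterol when it is not — approving an ineffective drug — patients take a useless medication and may skip effective alternatives. Type II (false negative): failing to conclude that a new drug lowers cholesterol when it is — shelving an effective drug — patients miss out on a treatment that would have helped. Which is costlier depends on domain priorities and is a judgement call rather than a statistical fact.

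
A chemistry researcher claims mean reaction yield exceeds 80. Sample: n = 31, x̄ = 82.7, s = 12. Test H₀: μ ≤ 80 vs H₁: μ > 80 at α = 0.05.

t = (82.7 - 80)/(12/√31) = 1.253, df = 30. Critical t = 1.697. Fail to reject H₀.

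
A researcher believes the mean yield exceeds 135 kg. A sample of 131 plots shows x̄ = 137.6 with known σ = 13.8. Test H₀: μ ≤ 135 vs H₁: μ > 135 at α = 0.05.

z = 2.156. Critical value: 1.645. Reject H₀.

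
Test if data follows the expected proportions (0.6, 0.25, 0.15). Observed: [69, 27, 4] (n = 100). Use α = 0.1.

Expected: [60.0, 25.0, 15.0]. χ² = 9.577. df = 2, critical = 4.605. Reject H₀.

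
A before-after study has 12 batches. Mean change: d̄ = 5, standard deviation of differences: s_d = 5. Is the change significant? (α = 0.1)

t = d̄/(s_d/√n) = 5/(5/√12) = 3.464. df = 11, critical t = ±1.796. Reject H₀.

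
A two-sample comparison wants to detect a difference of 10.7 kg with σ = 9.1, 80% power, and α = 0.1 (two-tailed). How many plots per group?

n per group = 2(z_α/2 + z_β)²σ²/d² = 2×(1.645 + 0.84)²×9.1²/10.7² = 8.9 → n = 9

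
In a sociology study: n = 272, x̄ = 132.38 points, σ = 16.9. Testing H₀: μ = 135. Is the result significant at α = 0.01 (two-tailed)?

z = (132.38 - 135)/(16.9/√272) = -2.557. Since |z| ≤ 2.576, not significant at α = 0.01.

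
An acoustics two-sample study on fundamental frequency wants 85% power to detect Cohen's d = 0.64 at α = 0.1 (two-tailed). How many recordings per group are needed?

z_{α/2} = 1.645, z_β = Φ⁻¹(0.85) = 1.036. For medium effect (d = 0.64): n per group = 2(z_{α/2} + z_β)²/d² = 2(1.645 + 1.036)²/0.64² = 35.1 → 36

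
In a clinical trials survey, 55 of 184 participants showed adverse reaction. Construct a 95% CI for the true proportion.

p̂ = 0.299. CI = p̂ ± z*√(p̂(1-p̂)/n) = (0.233, 0.365)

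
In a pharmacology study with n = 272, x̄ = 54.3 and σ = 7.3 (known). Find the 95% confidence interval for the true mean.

CI = x̄ ± z*(σ/√n) = 54.3 ± 1.96(7.3/√272) = 54.3 ± 0.87 = (53.43, 55.17)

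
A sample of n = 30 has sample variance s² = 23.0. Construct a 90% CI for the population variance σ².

df = 29. χ²_{0.05} = 42.557, χ²_{0.95} = 17.708. CI for σ² = ((n-1)s²/χ²_{α/2}, (n-1)s²/χ²_{1-α/2}) = (29·23.0/42.557, 29·23.0/17.708) = (15.67, 37.67)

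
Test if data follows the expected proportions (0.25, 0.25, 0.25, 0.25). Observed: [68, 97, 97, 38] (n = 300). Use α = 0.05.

Expected: [75.0, 75.0, 75.0, 75.0]. χ² = 31.813. df = 3, critical = 7.815. Reject H₀.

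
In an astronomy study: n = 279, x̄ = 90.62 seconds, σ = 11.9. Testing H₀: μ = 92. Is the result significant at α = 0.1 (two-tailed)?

z = (90.62 - 92)/(11.9/√279) = -1.937. Since |z| > 1.645, significant at α = 0.1.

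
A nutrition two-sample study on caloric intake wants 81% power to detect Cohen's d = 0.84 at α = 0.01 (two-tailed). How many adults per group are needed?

z_{α/2} = 2.576, z_β = Φ⁻¹(0.81) = 0.878. For large effect (d = 0.84): n per group = 2(z_{α/2} + z_β)²/d² = 2(2.576 + 0.878)²/0.84² = 33.8 → 34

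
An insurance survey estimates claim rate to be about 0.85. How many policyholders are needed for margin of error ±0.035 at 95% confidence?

n = z²p(1-p)/E² = 1.96²×0.85×0.15/0.035² = 399.8 → n = 400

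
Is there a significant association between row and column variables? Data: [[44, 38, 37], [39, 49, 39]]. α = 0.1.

χ² = 1.486. df = 2, critical = 4.605. Fail to reject H₀. No evidence of dependence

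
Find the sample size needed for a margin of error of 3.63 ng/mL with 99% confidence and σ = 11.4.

n = (z*σ/E)² = (2.576×11.4/3.63)² = 65.4 → n = 66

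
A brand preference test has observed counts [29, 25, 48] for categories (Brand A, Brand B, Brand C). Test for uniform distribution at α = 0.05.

Expected = 34 each. χ² = Σ(O-E)²/E = 8.882. df = 2, critical value = 5.991. Reject H₀.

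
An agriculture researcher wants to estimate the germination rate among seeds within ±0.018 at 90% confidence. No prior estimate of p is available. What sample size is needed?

Conservative approach: use p = 0.5 (maximizes p(1-p) = 0.25). n = z²(0.25)/E² = 1.645²×0.25/0.018² = 2088.0 → n = 2088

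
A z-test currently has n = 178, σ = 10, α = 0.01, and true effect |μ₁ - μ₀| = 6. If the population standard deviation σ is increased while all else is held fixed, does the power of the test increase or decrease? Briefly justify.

Power decreases: a larger σ inflates the standard error σ/√n, pulling the sampling distribution under H₁ back toward the critical value.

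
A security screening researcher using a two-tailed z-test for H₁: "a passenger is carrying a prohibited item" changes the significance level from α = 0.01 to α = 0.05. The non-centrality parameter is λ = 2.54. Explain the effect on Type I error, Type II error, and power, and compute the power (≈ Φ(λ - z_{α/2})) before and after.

Increasing α from 0.01 to 0.05:
• Type I error rate increases (α is the Type I rate by definition).
• Critical value moves from z_{α/2} = 2.576 to 1.96, so power = Φ(λ - z_{α/2}) goes from Φ(2.54 - 2.576) = 0.486 to Φ(2.54 - 1.96) = 0.719.
• Type II error rate β = 1 - power therefore decreases (0.514 → 0.281).
Appropriate when false negatives are costly — here, letting a prohibited item through — security breach.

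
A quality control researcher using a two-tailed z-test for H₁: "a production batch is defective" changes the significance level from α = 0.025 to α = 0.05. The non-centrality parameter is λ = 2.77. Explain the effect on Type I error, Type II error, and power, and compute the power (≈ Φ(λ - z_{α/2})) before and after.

Increasing α from 0.025 to 0.05:
• Type I error rate increases (α is the Type I rate by definition).
• Critical value moves from z_{α/2} = 2.241 to 1.96, so power = Φ(λ - z_{α/2}) goes from Φ(2.77 - 2.241) = 0.702 to Φ(2.77 - 1.96) = 0.791.
• Type II error rate β = 1 - power therefore decreases (0.298 → 0.209).
Appropriate when false negatives are costly — here, shipping a defective batch — faulty products reach customers.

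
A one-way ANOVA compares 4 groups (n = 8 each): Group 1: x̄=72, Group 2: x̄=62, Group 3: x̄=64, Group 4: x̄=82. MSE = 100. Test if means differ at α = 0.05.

Grand mean = 70.0. SS_between = 1984.0, MS_between = 661.33. F = 6.613, F_crit ≈ 2.947. Reject H₀.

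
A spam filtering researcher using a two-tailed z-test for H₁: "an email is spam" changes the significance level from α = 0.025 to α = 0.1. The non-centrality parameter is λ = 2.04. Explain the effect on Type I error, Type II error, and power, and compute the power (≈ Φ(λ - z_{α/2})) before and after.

Increasing α from 0.025 to 0.1:
• Type I error rate increases (α is the Type I rate by definition).
• Critical value moves from z_{α/2} = 2.241 to 1.645, so power = Φ(λ - z_{α/2}) goes from Φ(2.04 - 2.241) = 0.42 to Φ(2.04 - 1.645) = 0.654.
• Type II error rate β = 1 - power therefore decreases (0.58 → 0.346).
Appropriate when false negatives are costly — here, a spam email lands in the inbox.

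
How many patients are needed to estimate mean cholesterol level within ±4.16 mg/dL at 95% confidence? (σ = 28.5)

n = (z*σ/E)² = (1.96×28.5/4.16)² = 180.3 → n = 181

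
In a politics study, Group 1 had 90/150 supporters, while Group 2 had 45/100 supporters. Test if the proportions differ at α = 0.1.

p̂₁ = 0.6, p̂₂ = 0.45, pooled p̂ = 0.54. z = 2.331. Critical: ±1.645. Reject H₀.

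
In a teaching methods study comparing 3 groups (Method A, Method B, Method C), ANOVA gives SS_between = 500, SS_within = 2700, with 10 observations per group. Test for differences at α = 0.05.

df_between = 2, df_within = 27. F = MS_between/MS_within = 250.0/100.0 = 2.5. F_crit ≈ 3.354. Fail to reject H₀.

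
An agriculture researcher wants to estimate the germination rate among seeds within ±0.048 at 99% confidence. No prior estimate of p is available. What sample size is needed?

Conservative approach: use p = 0.5 (maximizes p(1-p) = 0.25). n = z²(0.25)/E² = 2.576²×0.25/0.048² = 720.03 → n = 721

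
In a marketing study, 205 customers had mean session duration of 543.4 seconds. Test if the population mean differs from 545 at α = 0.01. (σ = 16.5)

z = (x̄ - μ₀)/(σ/√n) = (543.4 - 545)/(16.5/√205) = -1.388. Critical value: ±2.576. Since |-1.388| ≤ 2.576, Fail to reject H₀.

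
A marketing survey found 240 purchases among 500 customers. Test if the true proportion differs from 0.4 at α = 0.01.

p̂ = 0.48, p₀ = 0.4. z = (p̂ - p₀)/√(p₀(1-p₀)/n) = 3.651. Critical: ±2.576. Reject H₀.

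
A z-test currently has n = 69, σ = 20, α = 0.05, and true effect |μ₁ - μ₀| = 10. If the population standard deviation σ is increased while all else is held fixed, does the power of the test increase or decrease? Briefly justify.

Power decreases: a larger σ inflates the standard error σ/√n, pulling the sampling distribution under H₁ back toward the critical value.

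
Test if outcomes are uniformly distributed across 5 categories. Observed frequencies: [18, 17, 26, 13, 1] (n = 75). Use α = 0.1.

Expected = 15 each. χ² = Σ(O-E)²/E = 22.267. df = 4, critical value = 7.779. Reject H₀.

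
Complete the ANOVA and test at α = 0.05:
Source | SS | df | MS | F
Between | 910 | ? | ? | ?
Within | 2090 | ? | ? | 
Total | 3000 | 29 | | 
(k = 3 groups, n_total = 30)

df_between = 2, df_within = 27. MS_between = 455.0, MS_within = 77.41. F = 5.878, F_crit ≈ 3.354. Reject H₀.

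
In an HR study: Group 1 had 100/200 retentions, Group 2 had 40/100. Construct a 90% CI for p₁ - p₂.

p̂₁ = 0.5, p̂₂ = 0.4. Difference = 0.1. CI = (0.001, 0.199)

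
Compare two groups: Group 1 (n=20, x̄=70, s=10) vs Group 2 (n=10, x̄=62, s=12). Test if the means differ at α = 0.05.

Pooled sp = 10.68. t = 1.933, df = 28. Critical t = ±2.048. Fail to reject H₀.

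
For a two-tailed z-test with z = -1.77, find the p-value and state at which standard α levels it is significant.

p = 2·P(Z > |-1.77|) = 2·(1 - Φ(1.77)) ≈ 0.0767. Significant at α = 0.1.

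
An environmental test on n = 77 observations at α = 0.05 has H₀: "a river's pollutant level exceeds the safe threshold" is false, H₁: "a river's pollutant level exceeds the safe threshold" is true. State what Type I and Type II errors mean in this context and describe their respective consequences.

Type I (false positive): concluding that a river's pollutant level exceeds the safe threshold when it is not — shutting down a compliant factory unnecessarily. Type II (false negative): failing to conclude that a river's pollutant level exceeds the safe threshold when it is — allowing unsafe pollution to continue. Which is costlier depends on domain priorities and is a judgement call rather than a statistical fact.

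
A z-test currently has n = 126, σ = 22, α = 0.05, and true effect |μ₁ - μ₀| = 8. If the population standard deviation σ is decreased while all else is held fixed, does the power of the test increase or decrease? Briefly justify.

Power increases: a smaller σ shrinks the standard error σ/√n, moving the sampling distribution under H₁ further from the critical value.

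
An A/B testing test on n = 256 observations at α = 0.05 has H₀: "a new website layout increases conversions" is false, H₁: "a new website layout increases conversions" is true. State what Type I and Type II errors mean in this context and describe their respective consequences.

Type I (false positive): concluding that a new website layout increases conversions when it is not — rolling out a layout that doesn't actually help — wasted engineering effort. Type II (false negative): failing to conclude that a new website layout increases conversions when it is — discarding a layout that would have improved conversions — lost revenue. Which is costlier depends on domain priorities and is a judgement call rather than a statistical fact.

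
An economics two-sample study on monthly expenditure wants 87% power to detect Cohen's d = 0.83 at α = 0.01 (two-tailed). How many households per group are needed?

z_{α/2} = 2.576, z_β = Φ⁻¹(0.87) = 1.126. For large effect (d = 0.83): n per group = 2(z_{α/2} + z_β)²/d² = 2(2.576 + 1.126)²/0.83² = 39.8 → 40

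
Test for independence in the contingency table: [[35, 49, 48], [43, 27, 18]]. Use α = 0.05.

χ² = 12.526. df = 2, critical = 5.991. Reject H₀. Variables are dependent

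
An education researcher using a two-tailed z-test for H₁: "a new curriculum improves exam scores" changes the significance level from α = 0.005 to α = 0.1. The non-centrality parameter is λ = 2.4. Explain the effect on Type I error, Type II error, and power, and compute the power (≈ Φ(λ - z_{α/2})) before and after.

Increasing α from 0.005 to 0.1:
• Type I error rate increases (α is the Type I rate by definition).
• Critical value moves from z_{α/2} = 2.807 to 1.645, so power = Φ(λ - z_{α/2}) goes from Φ(2.4 - 2.807) = 0.342 to Φ(2.4 - 1.645) = 0.775.
• Type II error rate β = 1 - power therefore decreases (0.658 → 0.225).
Appropriate when false negatives are costly — here, keeping the old curriculum when the new one would have helped students.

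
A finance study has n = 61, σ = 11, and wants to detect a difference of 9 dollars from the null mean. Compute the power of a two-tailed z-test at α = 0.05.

SE = σ/√n = 11/√61 = 1.408. Non-centrality λ = d/SE = 9/1.408 = 6.39. Power ≈ Φ(λ - z_{α/2}) = Φ(6.39 - 1.96) = Φ(4.43) = 1.0.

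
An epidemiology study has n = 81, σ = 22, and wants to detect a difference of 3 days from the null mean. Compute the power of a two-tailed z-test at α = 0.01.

SE = σ/√n = 22/√81 = 2.444. Non-centrality λ = d/SE = 3/2.444 = 1.227. Power ≈ Φ(λ - z_{α/2}) = Φ(1.227 - 2.576) = Φ(-1.349) = 0.089.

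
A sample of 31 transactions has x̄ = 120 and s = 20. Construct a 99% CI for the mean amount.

CI = x̄ ± t*(s/√n) = 120 ± 2.75(20/√31) = (110.12, 129.88)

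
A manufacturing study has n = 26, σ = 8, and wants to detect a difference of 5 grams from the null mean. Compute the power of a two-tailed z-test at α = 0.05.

SE = σ/√n = 8/√26 = 1.569. Non-centrality λ = d/SE = 5/1.569 = 3.187. Power ≈ Φ(λ - z_{α/2}) = Φ(3.187 - 1.96) = Φ(1.227) = 0.89.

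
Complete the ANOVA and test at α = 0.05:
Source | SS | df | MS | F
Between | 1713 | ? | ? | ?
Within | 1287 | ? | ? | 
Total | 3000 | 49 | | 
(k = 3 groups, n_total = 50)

df_between = 2, df_within = 47. MS_between = 856.5, MS_within = 27.38. F = 31.279, F_crit ≈ 3.195. Reject H₀.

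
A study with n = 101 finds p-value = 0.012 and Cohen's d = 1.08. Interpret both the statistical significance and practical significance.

Statistically significant (p = 0.012 < 0.05). Cohen's d = 1.08 indicates a large effect size. Both statistical and practical significance should be considered.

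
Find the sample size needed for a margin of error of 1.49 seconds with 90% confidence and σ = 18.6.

n = (z*σ/E)² = (1.645×18.6/1.49)² = 421.7 → n = 422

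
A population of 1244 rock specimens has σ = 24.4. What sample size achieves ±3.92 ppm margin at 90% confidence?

Without FPC: n₀ = (1.645×24.4/3.92)² = 104.843. With FPC: n = n₀N/(n₀+N-1) = 96.8 → n = 97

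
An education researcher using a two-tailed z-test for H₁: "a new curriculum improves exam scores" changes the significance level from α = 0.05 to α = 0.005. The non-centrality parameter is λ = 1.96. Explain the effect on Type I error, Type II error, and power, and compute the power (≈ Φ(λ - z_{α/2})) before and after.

Decreasing α from 0.05 to 0.005:
• Type I error rate decreases (α is the Type I rate by definition).
• Critical value moves from z_{α/2} = 1.96 to 2.807, so power = Φ(λ - z_{α/2}) goes from Φ(1.96 - 1.96) = 0.5 to Φ(1.96 - 2.807) = 0.198.
• Type II error rate β = 1 - power therefore increases (0.5 → 0.802).
Appropriate when false positives are costly — here, adopting a curriculum that gives no real benefit — disruption for nothing.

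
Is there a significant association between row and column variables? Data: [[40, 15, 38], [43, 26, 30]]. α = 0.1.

χ² = 3.817. df = 2, critical = 4.605. Fail to reject H₀. No evidence of dependence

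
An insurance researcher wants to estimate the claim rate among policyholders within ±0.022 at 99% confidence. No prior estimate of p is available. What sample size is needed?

Conservative approach: use p = 0.5 (maximizes p(1-p) = 0.25). n = z²(0.25)/E² = 2.576²×0.25/0.022² = 3427.6 → n = 3428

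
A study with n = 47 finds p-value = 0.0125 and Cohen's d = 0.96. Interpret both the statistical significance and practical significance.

Statistically significant (p = 0.0125 < 0.05). Cohen's d = 0.96 indicates a large effect size. Both statistical and practical significance should be considered.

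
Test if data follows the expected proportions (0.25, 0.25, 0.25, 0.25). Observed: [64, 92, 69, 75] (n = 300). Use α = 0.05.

Expected: [75.0, 75.0, 75.0, 75.0]. χ² = 5.947. df = 3, critical = 7.815. Fail to reject H₀.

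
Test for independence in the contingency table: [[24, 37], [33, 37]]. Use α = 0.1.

χ² = 0.807. df = 1, critical = 2.706. Fail to reject H₀. No evidence of dependence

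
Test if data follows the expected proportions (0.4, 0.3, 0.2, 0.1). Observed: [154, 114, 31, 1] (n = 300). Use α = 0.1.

Expected: [120.0, 90.0, 60.0, 30.0]. χ² = 58.083. df = 3, critical = 6.251. Reject H₀.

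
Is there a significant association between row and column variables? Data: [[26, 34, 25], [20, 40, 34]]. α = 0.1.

χ² = 2.195. df = 2, critical = 4.605. Fail to reject H₀. No evidence of dependence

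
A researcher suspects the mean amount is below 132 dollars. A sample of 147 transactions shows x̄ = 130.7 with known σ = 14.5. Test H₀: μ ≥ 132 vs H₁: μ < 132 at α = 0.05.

z = -1.087. Critical value: -1.645. Fail to reject H₀.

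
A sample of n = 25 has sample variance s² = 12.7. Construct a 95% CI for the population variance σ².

df = 24. χ²_{0.025} = 39.364, χ²_{0.975} = 12.401. CI for σ² = ((n-1)s²/χ²_{α/2}, (n-1)s²/χ²_{1-α/2}) = (24·12.7/39.364, 24·12.7/12.401) = (7.74, 24.58)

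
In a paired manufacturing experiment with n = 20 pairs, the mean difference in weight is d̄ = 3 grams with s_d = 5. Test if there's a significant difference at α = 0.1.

t = d̄/(s_d/√n) = 3/(5/√20) = 2.683. df = 19, critical t = ±1.729. Reject H₀.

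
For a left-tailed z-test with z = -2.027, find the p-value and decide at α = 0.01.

p = P(Z < -2.027) = Φ(-2.027) ≈ 0.0213. Since p ≥ 0.01, fail to reject H₀ (not significant) at α = 0.01.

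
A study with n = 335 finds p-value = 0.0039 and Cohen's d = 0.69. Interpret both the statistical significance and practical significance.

Statistically significant (p = 0.0039 < 0.05). Cohen's d = 0.69 indicates a medium effect size. Both statistical and practical significance should be considered.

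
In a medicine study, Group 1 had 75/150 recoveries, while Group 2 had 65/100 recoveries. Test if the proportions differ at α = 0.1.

p̂₁ = 0.5, p̂₂ = 0.65, pooled p̂ = 0.56. z = -2.341. Critical: ±1.645. Reject H₀.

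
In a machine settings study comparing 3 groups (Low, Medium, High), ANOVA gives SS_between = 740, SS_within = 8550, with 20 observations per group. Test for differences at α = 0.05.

df_between = 2, df_within = 57. F = MS_between/MS_within = 370.0/150.0 = 2.467. F_crit ≈ 3.159. Fail to reject H₀.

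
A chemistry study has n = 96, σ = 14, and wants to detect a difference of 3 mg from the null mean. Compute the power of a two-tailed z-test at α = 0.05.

SE = σ/√n = 14/√96 = 1.429. Non-centrality λ = d/SE = 3/1.429 = 2.1. Power ≈ Φ(λ - z_{α/2}) = Φ(2.1 - 1.96) = Φ(0.14) = 0.555.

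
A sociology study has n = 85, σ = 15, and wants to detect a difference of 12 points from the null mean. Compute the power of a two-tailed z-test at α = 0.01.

SE = σ/√n = 15/√85 = 1.627. Non-centrality λ = d/SE = 12/1.627 = 7.376. Power ≈ Φ(λ - z_{α/2}) = Φ(7.376 - 2.576) = Φ(4.8) = 1.0.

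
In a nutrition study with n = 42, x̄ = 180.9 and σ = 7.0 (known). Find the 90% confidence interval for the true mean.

CI = x̄ ± z*(σ/√n) = 180.9 ± 1.645(7.0/√42) = 180.9 ± 1.78 = (179.12, 182.68)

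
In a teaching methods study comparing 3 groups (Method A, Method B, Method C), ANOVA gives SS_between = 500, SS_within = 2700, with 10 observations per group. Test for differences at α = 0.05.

df_between = 2, df_within = 27. F = MS_between/MS_within = 250.0/100.0 = 2.5. F_crit ≈ 3.354. Fail to reject H₀.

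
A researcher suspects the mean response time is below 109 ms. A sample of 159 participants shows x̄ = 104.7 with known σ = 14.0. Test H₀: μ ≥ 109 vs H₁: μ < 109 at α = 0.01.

z = -3.873. Critical value: -2.33. Reject H₀.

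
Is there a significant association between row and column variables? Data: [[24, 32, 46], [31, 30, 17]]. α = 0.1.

χ² = 11.306. df = 2, critical = 4.605. Reject H₀. Variables are dependent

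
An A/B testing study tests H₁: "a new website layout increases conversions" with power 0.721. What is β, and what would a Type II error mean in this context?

β = 1 - power = 1 - 0.721 = 0.279. A Type II error is failing to reject H₀ when H₀ is false (false negative) — here, failing to conclude that a new website layout increases conversions when in fact it is true. Consequence: discarding a layout that would have improved conversions — lost revenue.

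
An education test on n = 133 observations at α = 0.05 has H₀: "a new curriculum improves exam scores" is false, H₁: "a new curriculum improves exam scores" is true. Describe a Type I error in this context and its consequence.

Type I error: rejecting H₀ when it is true — concluding that a new curriculum improves exam scores when in fact it is not. Consequence: adopting a curriculum that gives no real benefit — disruption for nothing.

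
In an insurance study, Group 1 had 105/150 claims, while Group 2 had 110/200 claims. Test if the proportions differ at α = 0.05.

p̂₁ = 0.7, p̂₂ = 0.55, pooled p̂ = 0.614. z = 2.853. Critical: ±1.96. Reject H₀.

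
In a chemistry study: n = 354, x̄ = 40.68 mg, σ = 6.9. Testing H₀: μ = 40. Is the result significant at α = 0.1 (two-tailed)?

z = (40.68 - 40)/(6.9/√354) = 1.854. Since |z| > 1.645, significant at α = 0.1.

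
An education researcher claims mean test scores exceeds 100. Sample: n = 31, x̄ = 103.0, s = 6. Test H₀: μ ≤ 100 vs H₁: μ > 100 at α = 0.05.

t = (103.0 - 100)/(6/√31) = 2.784, df = 30. Critical t = 1.697. Reject H₀.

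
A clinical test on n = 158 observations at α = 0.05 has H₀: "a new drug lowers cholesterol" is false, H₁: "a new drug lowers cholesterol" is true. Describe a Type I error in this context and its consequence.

Type I error: rejecting H₀ when it is true — concluding that a new drug lowers cholesterol when in fact it is not. Consequence: approving an ineffective drug — patients take a useless medication and may skip effective alternatives.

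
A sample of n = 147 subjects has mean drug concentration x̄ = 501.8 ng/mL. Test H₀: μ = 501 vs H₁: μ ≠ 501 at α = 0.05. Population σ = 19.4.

z = (x̄ - μ₀)/(σ/√n) = (501.8 - 501)/(19.4/√147) = 0.5. Critical value: ±1.96. Since |0.5| ≤ 1.96, Fail to reject H₀.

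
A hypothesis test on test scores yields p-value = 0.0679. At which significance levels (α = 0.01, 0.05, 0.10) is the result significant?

p = 0.0679. Significant at: α = 0.1.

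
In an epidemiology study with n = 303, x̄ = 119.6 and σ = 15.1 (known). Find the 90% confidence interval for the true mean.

CI = x̄ ± z*(σ/√n) = 119.6 ± 1.645(15.1/√303) = 119.6 ± 1.43 = (118.17, 121.03)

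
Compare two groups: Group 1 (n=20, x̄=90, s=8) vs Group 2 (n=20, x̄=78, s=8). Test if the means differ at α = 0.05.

Pooled sp = 8.0. t = 4.743, df = 38. Critical t = ±2.024. Reject H₀.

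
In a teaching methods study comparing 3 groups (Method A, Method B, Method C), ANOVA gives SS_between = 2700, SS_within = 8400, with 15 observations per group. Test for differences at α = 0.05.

df_between = 2, df_within = 42. F = MS_between/MS_within = 1350.0/200.0 = 6.75. F_crit ≈ 3.22. Reject H₀. At least one mean differs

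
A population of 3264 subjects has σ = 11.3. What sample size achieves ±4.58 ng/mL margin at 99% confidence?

Without FPC: n₀ = (2.576×11.3/4.58)² = 40.394. With FPC: n = n₀N/(n₀+N-1) = 39.9 → n = 40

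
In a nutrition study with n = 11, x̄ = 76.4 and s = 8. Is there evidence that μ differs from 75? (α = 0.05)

t = (x̄ - μ₀)/(s/√n) = (76.4 - 75)/(8/√11) = 0.58. df = 10, critical t = ±2.228. Fail to reject H₀.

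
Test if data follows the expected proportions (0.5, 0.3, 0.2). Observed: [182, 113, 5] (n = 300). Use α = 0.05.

Expected: [150.0, 90.0, 60.0]. χ² = 63.121. df = 2, critical = 5.991. Reject H₀.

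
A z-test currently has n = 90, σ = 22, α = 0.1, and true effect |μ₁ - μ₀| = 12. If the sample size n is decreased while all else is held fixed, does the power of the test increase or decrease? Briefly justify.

Power decreases: a smaller n inflates the standard error σ/√n, pulling the sampling distribution under H₁ back toward the critical value.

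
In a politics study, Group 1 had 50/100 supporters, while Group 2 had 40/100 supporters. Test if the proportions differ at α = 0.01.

p̂₁ = 0.5, p̂₂ = 0.4, pooled p̂ = 0.45. z = 1.421. Critical: ±2.576. Fail to reject H₀.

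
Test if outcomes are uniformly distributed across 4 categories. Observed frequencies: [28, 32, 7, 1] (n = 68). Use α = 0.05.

Expected = 17 each. χ² = Σ(O-E)²/E = 41.294. df = 3, critical value = 7.815. Reject H₀.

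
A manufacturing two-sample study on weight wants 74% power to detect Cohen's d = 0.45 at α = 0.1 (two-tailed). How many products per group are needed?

z_{α/2} = 1.645, z_β = Φ⁻¹(0.74) = 0.643. For small effect (d = 0.45): n per group = 2(z_{α/2} + z_β)²/d² = 2(1.645 + 0.643)²/0.45² = 51.7 → 52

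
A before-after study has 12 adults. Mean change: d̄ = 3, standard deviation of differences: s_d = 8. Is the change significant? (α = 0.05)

t = d̄/(s_d/√n) = 3/(8/√12) = 1.299. df = 11, critical t = ±2.201. Fail to reject H₀.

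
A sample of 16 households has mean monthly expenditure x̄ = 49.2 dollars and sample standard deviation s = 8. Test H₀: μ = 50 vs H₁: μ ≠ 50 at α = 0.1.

t = (x̄ - μ₀)/(s/√n) = (49.2 - 50)/(8/√16) = -0.4. df = 15, critical t = ±1.753. Fail to reject H₀.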